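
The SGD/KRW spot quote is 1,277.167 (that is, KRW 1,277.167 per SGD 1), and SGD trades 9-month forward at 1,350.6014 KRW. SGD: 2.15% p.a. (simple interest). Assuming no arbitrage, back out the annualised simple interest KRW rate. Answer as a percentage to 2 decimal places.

T = 9/12 years.
CIP gives F = S · g_KRW/g_SGD, so g_KRW/g_SGD = 1350.6014/1277.167 = 1.0574979.
The SGD side grows by 1 + 0.0215×9/12 = 1.016125.
Hence g_KRW = 1.0745501.
r = (1.0745501 − 1)/(9/12) = 0.099400 → 9.94%.

9.94%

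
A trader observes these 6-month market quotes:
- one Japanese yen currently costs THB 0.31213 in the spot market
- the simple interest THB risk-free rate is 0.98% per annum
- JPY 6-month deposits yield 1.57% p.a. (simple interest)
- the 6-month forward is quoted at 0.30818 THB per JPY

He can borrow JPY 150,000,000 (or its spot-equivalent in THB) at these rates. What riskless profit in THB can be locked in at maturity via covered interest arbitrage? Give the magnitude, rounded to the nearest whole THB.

T = 6/12 years.
Route A — deposit JPY, sell forward: 150,000,000 × 1.007850 × 0.30818 = THB 46,589,881.95.
Route B — convert at spot, deposit THB: 150,000,000 × 0.31213 × 1.004900 = THB 47,048,915.55.
The quoted forward undervalues JPY, so borrow JPY, convert to THB at spot, deposit the THB at 0.98%, and buy JPY forward at 0.30818 to cover the loan.
The gap between the two covered legs is THB 459,034.

THB 459,034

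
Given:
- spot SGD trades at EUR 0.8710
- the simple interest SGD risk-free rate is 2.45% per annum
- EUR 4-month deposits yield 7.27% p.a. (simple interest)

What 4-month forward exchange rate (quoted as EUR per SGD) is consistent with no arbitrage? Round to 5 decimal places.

T = 4/12 years.
EUR growth factor: 1 + 0.0727×4/12 = 1.0242333.
Growth of 1 SGD over T: 1 + 0.0245×4/12 = 1.0081667.
So F = 0.871 × 1.0242333 / 1.0081667 = 0.8848806 (EUR/SGD).

0.88488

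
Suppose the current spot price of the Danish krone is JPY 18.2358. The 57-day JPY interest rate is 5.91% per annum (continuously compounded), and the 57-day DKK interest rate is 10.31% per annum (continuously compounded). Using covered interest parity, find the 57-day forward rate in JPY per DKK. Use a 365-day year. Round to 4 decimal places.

T = 57/365 years.
Growth of 1 JPY over T: e^(0.0591×57/365) = 1.00927204.
Growth of 1 DKK over T: e^(0.1031×57/365) = 1.01623086.
Forward (JPY per DKK) = 18.2358 × 1.00927204 / 1.01623086 = 18.110927.

18.1109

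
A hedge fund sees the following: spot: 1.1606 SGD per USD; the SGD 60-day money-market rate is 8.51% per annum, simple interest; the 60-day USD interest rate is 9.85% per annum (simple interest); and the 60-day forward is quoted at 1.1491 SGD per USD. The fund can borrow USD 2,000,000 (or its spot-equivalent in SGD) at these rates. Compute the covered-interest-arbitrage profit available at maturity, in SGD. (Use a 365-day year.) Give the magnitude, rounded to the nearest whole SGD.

SGD 18,259

T = 60/365 years.
Keep in USD, deliver into the forward: 2,000,000·1.016191781·1.1491 = SGD 2,335,411.95.
Swap to SGD now, deposit: 2,000,000·1.1606·1.013989041 = SGD 2,353,671.36.
The quoted forward undervalues USD, so borrow USD, convert to SGD at spot, deposit the SGD at 8.51%, and buy USD forward at 1.1491 to cover the loan.
The gap between the two covered legs is SGD 18,259.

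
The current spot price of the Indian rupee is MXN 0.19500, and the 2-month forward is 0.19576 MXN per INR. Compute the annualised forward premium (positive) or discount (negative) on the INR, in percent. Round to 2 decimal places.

+2.34%

T = 2/12 years.
Period premium: (0.19576 − 0.195)/0.195 = 0.0038974.
Per annum: 0.0038974 / (2/12) = 0.023384 = 2.34%.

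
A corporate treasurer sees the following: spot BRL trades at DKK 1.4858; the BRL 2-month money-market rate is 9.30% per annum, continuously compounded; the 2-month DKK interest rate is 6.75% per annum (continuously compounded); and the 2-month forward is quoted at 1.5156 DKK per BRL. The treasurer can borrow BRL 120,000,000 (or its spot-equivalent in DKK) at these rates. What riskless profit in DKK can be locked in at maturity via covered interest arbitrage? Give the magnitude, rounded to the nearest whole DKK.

DKK 4,399,821

T = 2/12 years.
Keep in BRL, deliver into the forward: 120,000,000·1.01562074806·1.5156 = DKK 184,712,976.69.
Swap to DKK now, deposit: 120,000,000·1.4858·1.01131351922 = DKK 180,313,155.22.
The quoted forward overvalues BRL, so borrow DKK, buy BRL at spot, deposit the BRL at 9.30%, and sell the proceeds forward at 1.5156.
The gap between the two covered legs is DKK 4,399,821.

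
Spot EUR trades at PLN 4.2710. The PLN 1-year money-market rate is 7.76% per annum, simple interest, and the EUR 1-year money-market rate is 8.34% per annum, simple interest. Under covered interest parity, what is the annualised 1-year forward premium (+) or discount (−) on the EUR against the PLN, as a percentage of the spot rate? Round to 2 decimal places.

-0.54%

T = 1 year.
F = S · g_PLN/g_EUR = 4.271 × 1.077600/1.083400 = 4.2481351.
(F − S)/S ÷ T = (4.2481351 − 4.271)/4.271/1 = -0.005354 → -0.54%.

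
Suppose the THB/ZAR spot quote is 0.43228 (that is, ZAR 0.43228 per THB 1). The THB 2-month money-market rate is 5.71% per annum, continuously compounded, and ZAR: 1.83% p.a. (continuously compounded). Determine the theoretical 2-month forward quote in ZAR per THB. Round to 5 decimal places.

T = 2/12 years.
ZAR accumulates by e^(0.0183×2/12) = 1.0030547.
THB accumulates by e^(0.0571×2/12) = 1.0095621.
CIP: F = S · (grow ZAR)/(grow THB) = 0.43228 × 1.0030547/1.0095621 = 0.4294936 ZAR per THB.

0.42949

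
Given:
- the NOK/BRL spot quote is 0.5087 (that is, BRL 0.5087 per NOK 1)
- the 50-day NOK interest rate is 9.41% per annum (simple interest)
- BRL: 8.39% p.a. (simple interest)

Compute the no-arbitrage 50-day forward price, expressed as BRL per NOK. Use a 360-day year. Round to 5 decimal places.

T = 50/360 years.
Growth of 1 BRL over T: 1 + 0.0839×50/360 = 1.0116528.
NOK accumulates by 1 + 0.0941×50/360 = 1.0130694.
Forward (BRL per NOK) = 0.5087 × 1.0116528 / 1.0130694 = 0.5079887.

0.50799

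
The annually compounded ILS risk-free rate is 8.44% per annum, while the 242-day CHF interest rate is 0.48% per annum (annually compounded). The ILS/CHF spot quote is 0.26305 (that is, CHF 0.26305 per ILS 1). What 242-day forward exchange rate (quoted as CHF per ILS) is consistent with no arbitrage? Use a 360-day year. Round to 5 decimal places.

0.24991

T = 242/360 years.
CHF accumulates by (1 + 0.0048)^(242/360) = 1.0032241.
ILS growth factor: (1 + 0.0844)^(242/360) = 1.0559787.
Forward (CHF per ILS) = 0.26305 × 1.0032241 / 1.0559787 = 0.2499085.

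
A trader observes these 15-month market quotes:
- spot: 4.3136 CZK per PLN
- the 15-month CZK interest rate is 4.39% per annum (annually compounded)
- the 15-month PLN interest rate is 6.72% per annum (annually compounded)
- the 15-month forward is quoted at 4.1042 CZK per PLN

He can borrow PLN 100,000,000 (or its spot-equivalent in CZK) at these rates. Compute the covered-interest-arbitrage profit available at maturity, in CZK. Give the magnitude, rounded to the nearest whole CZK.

CZK 9,979,230

T = 15/12 years.
Keep in PLN, deliver into the forward: 100,000,000·1.08469408207·4.1042 = CZK 445,180,145.16.
Swap to CZK now, deposit: 100,000,000·4.3136·1.05517288368 = CZK 455,159,375.10.
The quoted forward undervalues PLN, so borrow PLN, convert to CZK at spot, deposit the CZK at 4.39%, and buy PLN forward at 4.1042 to cover the loan.
Arbitrage profit = |445,180,145.16 − 455,159,375.10| = CZK 9,979,230.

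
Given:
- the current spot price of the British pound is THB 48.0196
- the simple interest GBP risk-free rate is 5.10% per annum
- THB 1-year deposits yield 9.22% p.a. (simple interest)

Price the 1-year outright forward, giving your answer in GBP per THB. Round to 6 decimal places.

T = 1 year.
Growth of 1 THB over T: 1 + 0.0922×1 = 1.092200.
GBP growth factor: 1 + 0.0510×1 = 1.051000.
Forward (THB per GBP) = 48.0196 × 1.092200 / 1.051000 = 49.90200.
Quoted the other way: 1/49.90200 = 0.020039 GBP per THB.

0.020039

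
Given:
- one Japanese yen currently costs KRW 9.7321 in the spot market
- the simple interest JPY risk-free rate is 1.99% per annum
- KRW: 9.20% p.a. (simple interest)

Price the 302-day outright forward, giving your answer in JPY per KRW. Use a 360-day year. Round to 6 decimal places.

T = 302/360 years.
KRW growth factor: 1 + 0.0920×302/360 = 1.0771778.
JPY growth factor: 1 + 0.0199×302/360 = 1.0166939.
Forward (KRW per JPY) = 9.7321 × 1.0771778 / 1.0166939 = 10.31107.
Quoted the other way: 1/10.31107 = 0.096983 JPY per KRW.

0.096983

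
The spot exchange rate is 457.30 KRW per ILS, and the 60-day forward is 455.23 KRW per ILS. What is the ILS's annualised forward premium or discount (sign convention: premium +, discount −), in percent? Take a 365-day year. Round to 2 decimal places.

-2.75%

T = 60/365 years.
ILS trades forward at -0.45266% vs spot over the period.
Per annum: -0.0045266 / (60/365) = -0.027537 = -2.75%.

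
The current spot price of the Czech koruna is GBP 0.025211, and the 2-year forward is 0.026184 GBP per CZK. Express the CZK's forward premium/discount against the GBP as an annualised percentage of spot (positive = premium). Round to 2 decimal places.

T = 2 years.
Period premium: (0.026184 − 0.025211)/0.025211 = 0.0385943.
Annualise by dividing by T: 0.0385943 / 2 = 0.019297 → 1.93%.

+1.93%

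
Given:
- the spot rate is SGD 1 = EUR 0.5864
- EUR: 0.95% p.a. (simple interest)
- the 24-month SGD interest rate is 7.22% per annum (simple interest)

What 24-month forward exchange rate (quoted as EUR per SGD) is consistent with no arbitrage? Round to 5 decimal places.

T = 2 years.
Growth of 1 EUR over T: 1 + 0.0095×2 = 1.019000.
SGD growth factor: 1 + 0.0722×2 = 1.144400.
CIP: F = S · (grow EUR)/(grow SGD) = 0.5864 × 1.019000/1.144400 = 0.5221440 EUR per SGD.

0.52214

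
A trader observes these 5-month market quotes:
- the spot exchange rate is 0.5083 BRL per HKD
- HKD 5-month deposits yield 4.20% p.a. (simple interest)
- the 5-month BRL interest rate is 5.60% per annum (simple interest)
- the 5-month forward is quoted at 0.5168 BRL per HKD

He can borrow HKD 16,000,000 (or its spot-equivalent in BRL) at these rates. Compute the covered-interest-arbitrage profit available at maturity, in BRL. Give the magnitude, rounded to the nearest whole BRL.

BRL 90,939

T = 5/12 years.
Invest the HKD and cover forward: 16,000,000 × 1.017500 × 0.5168 = BRL 8,413,504.00.
Convert at spot and invest in BRL: 16,000,000 × 0.5083 × 1.023333333 = BRL 8,322,565.33.
The quoted forward overvalues HKD, so borrow BRL, buy HKD at spot, deposit the HKD at 4.20%, and sell the proceeds forward at 0.5168.
Arbitrage profit = |8,413,504.00 − 8,322,565.33| = BRL 90,939.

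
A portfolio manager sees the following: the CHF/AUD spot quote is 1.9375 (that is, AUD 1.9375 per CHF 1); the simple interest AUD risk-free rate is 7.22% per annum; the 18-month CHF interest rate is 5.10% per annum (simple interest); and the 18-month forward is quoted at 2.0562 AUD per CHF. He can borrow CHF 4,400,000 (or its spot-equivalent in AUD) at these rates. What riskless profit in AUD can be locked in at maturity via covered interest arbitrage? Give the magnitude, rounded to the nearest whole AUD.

T = 18/12 years.
Invest the CHF and cover forward: 4,400,000 × 1.076500 × 2.0562 = AUD 9,739,396.92.
Convert at spot and invest in AUD: 4,400,000 × 1.9375 × 1.108300 = AUD 9,448,257.50.
The quoted forward overvalues CHF, so borrow AUD, buy CHF at spot, deposit the CHF at 5.10%, and sell the proceeds forward at 2.0562.
The gap between the two covered legs is AUD 291,139.

AUD 291,139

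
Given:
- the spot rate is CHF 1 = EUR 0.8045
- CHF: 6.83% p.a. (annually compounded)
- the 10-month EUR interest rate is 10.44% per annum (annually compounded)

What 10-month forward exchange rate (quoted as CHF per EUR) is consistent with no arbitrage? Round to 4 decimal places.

T = 10/12 years.
EUR growth factor: (1 + 0.1044)^(10/12) = 1.0862722.
Growth of 1 CHF over T: (1 + 0.0683)^(10/12) = 1.056601.
CIP: F = S · (grow EUR)/(grow CHF) = 0.8045 × 1.0862722/1.056601 = 0.8270918 EUR per CHF.
Invert for CHF per EUR: 1 / 0.8270918 = 1.2091.

1.2091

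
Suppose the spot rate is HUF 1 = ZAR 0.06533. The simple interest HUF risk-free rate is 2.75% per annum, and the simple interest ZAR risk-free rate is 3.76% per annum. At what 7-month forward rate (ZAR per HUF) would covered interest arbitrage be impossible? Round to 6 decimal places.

T = 7/12 years.
ZAR growth factor: 1 + 0.0376×7/12 = 1.0219333.
HUF accumulates by 1 + 0.0275×7/12 = 1.0160417.
So F = 0.06533 × 1.0219333 / 1.0160417 = 0.06570882 (ZAR/HUF).

0.065709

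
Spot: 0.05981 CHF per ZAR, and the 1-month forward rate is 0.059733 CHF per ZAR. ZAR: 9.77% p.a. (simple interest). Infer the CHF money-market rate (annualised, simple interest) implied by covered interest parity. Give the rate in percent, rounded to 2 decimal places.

T = 1/12 years.
F/S = 0.059733/0.05981 = 0.9987126 = (growth of CHF) / (growth of ZAR).
ZAR growth factor: 1 + 0.0977×1/12 = 1.0081417.
So the CHF growth factor = 1.0068438.
(1.0068438 − 1)/T = 0.082126, i.e. 8.21%.

8.21%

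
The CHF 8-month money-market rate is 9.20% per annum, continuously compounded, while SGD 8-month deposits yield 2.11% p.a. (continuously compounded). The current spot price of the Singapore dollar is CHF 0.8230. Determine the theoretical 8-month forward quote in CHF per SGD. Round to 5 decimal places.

0.86283

T = 8/12 years.
Growth of 1 CHF over T: e^(0.0920×8/12) = 1.0632533.
Growth of 1 SGD over T: e^(0.0211×8/12) = 1.0141661.
CIP: F = S · (grow CHF)/(grow SGD) = 0.823 × 1.0632533/1.0141661 = 0.8628345 CHF per SGD.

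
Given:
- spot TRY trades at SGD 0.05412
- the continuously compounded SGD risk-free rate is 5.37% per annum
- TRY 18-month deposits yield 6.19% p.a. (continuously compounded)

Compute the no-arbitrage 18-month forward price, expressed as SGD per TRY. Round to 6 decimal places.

0.053458

T = 18/12 years.
SGD growth factor: e^(0.0537×18/12) = 1.083883.
TRY accumulates by e^(0.0619×18/12) = 1.0972971.
Forward (SGD per TRY) = 0.05412 × 1.083883 / 1.0972971 = 0.05345840.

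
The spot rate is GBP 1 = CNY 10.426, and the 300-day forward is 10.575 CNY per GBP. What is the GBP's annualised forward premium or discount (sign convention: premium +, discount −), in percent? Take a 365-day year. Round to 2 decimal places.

T = 300/365 years.
Period premium: (10.575 − 10.426)/10.426 = 0.0142912.
Annualise by dividing by T: 0.0142912 / (300/365) = 0.017388 → 1.74%.

+1.74%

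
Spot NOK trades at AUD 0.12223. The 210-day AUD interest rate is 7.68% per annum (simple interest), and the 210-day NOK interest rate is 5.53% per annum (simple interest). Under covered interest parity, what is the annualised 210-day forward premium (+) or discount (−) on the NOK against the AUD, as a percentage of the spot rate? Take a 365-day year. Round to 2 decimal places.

+2.08%

T = 210/365 years.
No-arbitrage forward: 0.12223 × 1.0441863 / 1.0318164 = 0.12369535 AUD/NOK.
(F − S)/S ÷ T = (0.12369535 − 0.12223)/0.12223/(210/365) = 0.020837 → 2.08%.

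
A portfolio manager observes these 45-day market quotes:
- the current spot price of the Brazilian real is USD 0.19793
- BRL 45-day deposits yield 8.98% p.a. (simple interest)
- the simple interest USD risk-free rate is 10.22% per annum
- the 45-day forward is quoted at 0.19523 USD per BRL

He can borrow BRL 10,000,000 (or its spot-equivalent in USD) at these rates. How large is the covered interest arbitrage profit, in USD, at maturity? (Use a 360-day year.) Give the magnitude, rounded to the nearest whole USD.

T = 45/360 years.
Invest the BRL and cover forward: 10,000,000 × 1.011225 × 0.19523 = USD 1,974,214.57.
Convert at spot and invest in USD: 10,000,000 × 0.19793 × 1.012775 = USD 2,004,585.56.
The quoted forward undervalues BRL, so borrow BRL, convert to USD at spot, deposit the USD at 10.22%, and buy BRL forward at 0.19523 to cover the loan.
Arbitrage profit = |1,974,214.57 − 2,004,585.56| = USD 30,371.

USD 30,371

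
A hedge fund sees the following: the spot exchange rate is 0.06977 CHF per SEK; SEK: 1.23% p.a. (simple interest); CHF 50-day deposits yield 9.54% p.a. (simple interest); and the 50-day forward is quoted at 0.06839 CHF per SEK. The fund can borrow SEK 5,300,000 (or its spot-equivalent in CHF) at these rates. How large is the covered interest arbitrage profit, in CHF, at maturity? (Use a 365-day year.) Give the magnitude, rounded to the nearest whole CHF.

CHF 11,536

T = 50/365 years.
Route A — deposit SEK, sell forward: 5,300,000 × 1.00168493 × 0.06839 = CHF 363,077.73.
Route B — convert at spot, deposit CHF: 5,300,000 × 0.06977 × 1.01306849 = CHF 374,613.48.
The quoted forward undervalues SEK, so borrow SEK, convert to CHF at spot, deposit the CHF at 9.54%, and buy SEK forward at 0.06839 to cover the loan.
The gap between the two covered legs is CHF 11,536.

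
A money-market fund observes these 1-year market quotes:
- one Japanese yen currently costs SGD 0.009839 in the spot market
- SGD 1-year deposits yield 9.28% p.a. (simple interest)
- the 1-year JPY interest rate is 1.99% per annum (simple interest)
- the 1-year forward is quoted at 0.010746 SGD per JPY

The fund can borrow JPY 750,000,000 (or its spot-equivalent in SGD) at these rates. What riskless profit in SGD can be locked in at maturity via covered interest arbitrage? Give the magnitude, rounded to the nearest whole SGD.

SGD 155,840

T = 1 year.
Route A — deposit JPY, sell forward: 750,000,000 × 1.019900 × 0.010746 = SGD 8,219,884.05.
Route B — convert at spot, deposit SGD: 750,000,000 × 0.009839 × 1.092800 = SGD 8,064,044.40.
The quoted forward overvalues JPY, so borrow SGD, buy JPY at spot, deposit the JPY at 1.99%, and sell the proceeds forward at 0.010746.
Profit = 8,219,884.05 − 8,064,044.40 = SGD 155,840.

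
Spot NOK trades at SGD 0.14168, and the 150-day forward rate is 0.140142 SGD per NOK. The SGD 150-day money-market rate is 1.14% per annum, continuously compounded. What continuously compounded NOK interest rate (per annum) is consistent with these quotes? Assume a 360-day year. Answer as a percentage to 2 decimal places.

3.76%

T = 150/360 years.
F/S = 0.140142/0.14168 = 0.9891446 = (growth of SGD) / (growth of NOK).
The SGD side grows by e^(0.0114×150/360) = 1.0047613.
Hence g_NOK = 1.0157881.
r = ln(1.0157881)/(150/360) = 0.037595 → 3.76%.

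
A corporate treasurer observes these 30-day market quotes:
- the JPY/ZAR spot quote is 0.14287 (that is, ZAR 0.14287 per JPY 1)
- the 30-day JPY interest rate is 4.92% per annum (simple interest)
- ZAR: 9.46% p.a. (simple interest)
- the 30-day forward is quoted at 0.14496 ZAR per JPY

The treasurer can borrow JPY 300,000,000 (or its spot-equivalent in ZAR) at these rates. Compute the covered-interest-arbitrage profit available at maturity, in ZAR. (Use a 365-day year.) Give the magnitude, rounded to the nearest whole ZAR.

ZAR 469,599

T = 30/365 years.
Route A — deposit JPY, sell forward: 300,000,000 × 1.0040438356 × 0.14496 = ZAR 43,663,858.32.
Route B — convert at spot, deposit ZAR: 300,000,000 × 0.14287 × 1.0077753425 = ZAR 43,194,258.95.
The quoted forward overvalues JPY, so borrow ZAR, buy JPY at spot, deposit the JPY at 4.92%, and sell the proceeds forward at 0.14496.
Arbitrage profit = |43,663,858.32 − 43,194,258.95| = ZAR 469,599.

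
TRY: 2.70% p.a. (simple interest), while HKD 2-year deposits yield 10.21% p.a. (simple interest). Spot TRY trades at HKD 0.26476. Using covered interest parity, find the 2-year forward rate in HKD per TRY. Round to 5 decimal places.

T = 2 years.
Growth of 1 HKD over T: 1 + 0.1021×2 = 1.204200.
TRY accumulates by 1 + 0.0270×2 = 1.054000.
CIP: F = S · (grow HKD)/(grow TRY) = 0.26476 × 1.204200/1.054000 = 0.3024896 HKD per TRY.

0.30249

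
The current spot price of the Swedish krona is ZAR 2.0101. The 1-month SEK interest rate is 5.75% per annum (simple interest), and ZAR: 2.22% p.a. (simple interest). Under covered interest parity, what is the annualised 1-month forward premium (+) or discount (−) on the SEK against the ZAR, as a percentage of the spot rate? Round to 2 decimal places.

-3.51%

T = 1/12 years.
No-arbitrage forward: 2.0101 × 1.001850 / 1.0047917 = 2.0042151 ZAR/SEK.
Annualised premium = (F − S)/S × (1/T) = (2.0042151 − 2.0101)/2.0101 ÷ (1/12) = -3.51%.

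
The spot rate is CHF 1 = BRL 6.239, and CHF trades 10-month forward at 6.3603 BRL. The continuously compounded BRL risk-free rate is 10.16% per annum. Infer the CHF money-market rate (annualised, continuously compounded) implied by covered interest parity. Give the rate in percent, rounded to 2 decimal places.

7.85%

T = 10/12 years.
CIP gives F = S · g_BRL/g_CHF, so g_BRL/g_CHF = 6.3603/6.239 = 1.0194422.
BRL growth factor: e^(0.1016×10/12) = 1.0883542.
That pins the CHF growth at 1.0675978.
r = ln(1.0675978)/(10/12) = 0.078493 → 7.85%.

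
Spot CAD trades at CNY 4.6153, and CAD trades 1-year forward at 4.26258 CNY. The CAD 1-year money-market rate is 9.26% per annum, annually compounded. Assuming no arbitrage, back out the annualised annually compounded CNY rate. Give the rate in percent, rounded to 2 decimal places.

T = 1 year.
CIP gives F = S · g_CNY/g_CAD, so g_CNY/g_CAD = 4.26258/4.6153 = 0.9235759.
CAD growth factor: (1 + 0.0926)^1 = 1.092600.
That pins the CNY growth at 1.009099.
r = 1.009099^(1/1) − 1 = 0.009099 → 0.91%.

0.91%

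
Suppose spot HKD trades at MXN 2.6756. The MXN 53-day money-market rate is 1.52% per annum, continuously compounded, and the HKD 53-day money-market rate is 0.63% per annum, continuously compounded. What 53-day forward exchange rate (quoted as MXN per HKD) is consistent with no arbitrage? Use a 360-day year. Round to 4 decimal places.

T = 53/360 years.
MXN accumulates by e^(0.0152×53/360) = 1.0022403.
HKD accumulates by e^(0.0063×53/360) = 1.0009279.
Forward (MXN per HKD) = 2.6756 × 1.0022403 / 1.0009279 = 2.679108.

2.6791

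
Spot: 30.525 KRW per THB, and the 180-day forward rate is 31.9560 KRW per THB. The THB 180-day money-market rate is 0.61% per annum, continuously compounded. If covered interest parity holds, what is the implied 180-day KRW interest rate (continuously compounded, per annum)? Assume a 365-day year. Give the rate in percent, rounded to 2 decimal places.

T = 180/365 years.
By CIP, F/S equals the KRW-to-THB growth ratio: 31.956/30.525 = 1.0468796.
The THB side grows by e^(0.0061×180/365) = 1.0030127.
That pins the KRW growth at 1.0500335.
r = ln(1.0500335)/(180/365) = 0.099000 → 9.90%.

9.90%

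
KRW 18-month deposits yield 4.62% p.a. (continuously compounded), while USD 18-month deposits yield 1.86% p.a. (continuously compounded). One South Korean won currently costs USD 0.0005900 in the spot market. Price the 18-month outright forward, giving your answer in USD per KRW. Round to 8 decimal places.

T = 18/12 years.
USD accumulates by e^(0.0186×18/12) = 1.0282928.
KRW accumulates by e^(0.0462×18/12) = 1.0717577.
CIP: F = S · (grow USD)/(grow KRW) = 0.00059 × 1.0282928/1.0717577 = 0.0005660727 USD per KRW.

0.00056607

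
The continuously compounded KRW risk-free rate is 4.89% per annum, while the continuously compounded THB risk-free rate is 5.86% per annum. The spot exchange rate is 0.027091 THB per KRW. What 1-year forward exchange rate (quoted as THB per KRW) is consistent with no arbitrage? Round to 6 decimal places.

0.027355

T = 1 year.
THB accumulates by e^(0.0586×1) = 1.060351.
Growth of 1 KRW over T: e^(0.0489×1) = 1.0501153.
CIP: F = S · (grow THB)/(grow KRW) = 0.027091 × 1.060351/1.0501153 = 0.02735506 THB per KRW.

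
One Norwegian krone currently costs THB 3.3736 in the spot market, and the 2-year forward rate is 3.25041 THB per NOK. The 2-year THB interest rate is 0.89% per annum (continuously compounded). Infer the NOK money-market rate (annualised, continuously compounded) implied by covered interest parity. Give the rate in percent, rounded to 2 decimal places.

2.75%

T = 2 years.
By CIP, F/S equals the THB-to-NOK growth ratio: 3.25041/3.3736 = 0.9634841.
THB growth factor: e^(0.0089×2) = 1.0179594.
Hence g_NOK = 1.0565399.
Take logs: ln 1.0565399 / 2 = 0.027500, so 2.75%.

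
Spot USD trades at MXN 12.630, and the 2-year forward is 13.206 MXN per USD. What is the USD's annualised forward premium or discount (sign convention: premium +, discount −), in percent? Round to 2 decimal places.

+2.28%

T = 2 years.
USD trades forward at +4.56057% vs spot over the period.
Per annum: 0.0456057 / 2 = 0.022803 = 2.28%.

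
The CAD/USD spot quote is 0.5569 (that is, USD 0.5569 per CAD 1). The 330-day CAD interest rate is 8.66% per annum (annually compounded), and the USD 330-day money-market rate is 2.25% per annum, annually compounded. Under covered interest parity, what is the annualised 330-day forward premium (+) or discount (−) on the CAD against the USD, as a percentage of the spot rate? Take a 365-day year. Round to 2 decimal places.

T = 330/365 years.
No-arbitrage forward: 0.5569 × 1.0203207 / 1.0779806 = 0.5271121 USD/CAD.
(F − S)/S ÷ T = (0.5271121 − 0.5569)/0.5569/(330/365) = -0.059162 → -5.92%.

-5.92%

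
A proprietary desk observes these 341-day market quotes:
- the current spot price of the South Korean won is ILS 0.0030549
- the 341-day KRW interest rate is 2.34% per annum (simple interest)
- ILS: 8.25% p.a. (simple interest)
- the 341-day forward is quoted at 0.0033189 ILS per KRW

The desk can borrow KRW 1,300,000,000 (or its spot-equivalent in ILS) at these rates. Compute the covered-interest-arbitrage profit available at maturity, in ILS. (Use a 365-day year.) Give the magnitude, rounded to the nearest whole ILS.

ILS 131,428

T = 341/365 years.
Route A — deposit KRW, sell forward: 1,300,000,000 × 1.02186137 × 0.0033189 = ILS 4,408,892.41.
Route B — convert at spot, deposit ILS: 1,300,000,000 × 0.0030549 × 1.077075342 = ILS 4,277,464.70.
The quoted forward overvalues KRW, so borrow ILS, buy KRW at spot, deposit the KRW at 2.34%, and sell the proceeds forward at 0.0033189.
The gap between the two covered legs is ILS 131,428.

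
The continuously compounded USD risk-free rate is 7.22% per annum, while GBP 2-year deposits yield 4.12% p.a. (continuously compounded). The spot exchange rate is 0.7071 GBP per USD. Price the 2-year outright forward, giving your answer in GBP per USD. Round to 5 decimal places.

0.66459

T = 2 years.
Growth of 1 GBP over T: e^(0.0412×2) = 1.0858901.
USD accumulates by e^(0.0722×2) = 1.1553462.
CIP: F = S · (grow GBP)/(grow USD) = 0.7071 × 1.0858901/1.1553462 = 0.6645912 GBP per USD.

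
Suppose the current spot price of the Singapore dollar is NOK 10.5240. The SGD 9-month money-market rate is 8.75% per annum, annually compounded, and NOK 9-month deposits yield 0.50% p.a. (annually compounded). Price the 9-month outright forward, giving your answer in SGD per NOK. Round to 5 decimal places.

0.10081

T = 9/12 years.
NOK accumulates by (1 + 0.0050)^(9/12) = 1.0037477.
SGD accumulates by (1 + 0.0875)^(9/12) = 1.0649322.
So F = 10.524 × 1.0037477 / 1.0649322 = 9.919355 (NOK/SGD).
Invert for SGD per NOK: 1 / 9.919355 = 0.10081.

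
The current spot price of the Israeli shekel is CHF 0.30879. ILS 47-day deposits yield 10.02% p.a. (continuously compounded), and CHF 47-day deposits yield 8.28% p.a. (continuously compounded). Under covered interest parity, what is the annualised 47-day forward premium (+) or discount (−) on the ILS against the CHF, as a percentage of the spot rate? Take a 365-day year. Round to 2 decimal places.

T = 47/365 years.
F = S · g_CHF/g_ILS = 0.30879 × 1.010719/1.0129861 = 0.30809892.
Annualised premium = (F − S)/S × (1/T) = (0.30809892 − 0.30879)/0.30879 ÷ (47/365) = -1.74%.

-1.74%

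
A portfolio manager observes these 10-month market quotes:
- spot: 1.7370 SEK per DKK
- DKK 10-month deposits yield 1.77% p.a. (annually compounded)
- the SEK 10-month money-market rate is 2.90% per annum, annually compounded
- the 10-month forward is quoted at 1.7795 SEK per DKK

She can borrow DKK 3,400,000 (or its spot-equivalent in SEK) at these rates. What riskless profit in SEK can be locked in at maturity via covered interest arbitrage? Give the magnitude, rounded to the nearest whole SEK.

SEK 91,229

T = 10/12 years.
Invest the DKK and cover forward: 3,400,000 × 1.014728392 × 1.7795 = SEK 6,139,411.19.
Convert at spot and invest in SEK: 3,400,000 × 1.7370 × 1.024108912 = SEK 6,048,182.41.
The quoted forward overvalues DKK, so borrow SEK, buy DKK at spot, deposit the DKK at 1.77%, and sell the proceeds forward at 1.7795.
Profit = 6,139,411.19 − 6,048,182.41 = SEK 91,229.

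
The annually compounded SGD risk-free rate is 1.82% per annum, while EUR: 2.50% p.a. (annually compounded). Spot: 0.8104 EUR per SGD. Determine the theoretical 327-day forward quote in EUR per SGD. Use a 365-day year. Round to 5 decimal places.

T = 327/365 years.
EUR growth factor: (1 + 0.0250)^(327/365) = 1.0223684.
SGD accumulates by (1 + 0.0182)^(327/365) = 1.0162899.
So F = 0.8104 × 1.0223684 / 1.0162899 = 0.8152471 (EUR/SGD).

0.81525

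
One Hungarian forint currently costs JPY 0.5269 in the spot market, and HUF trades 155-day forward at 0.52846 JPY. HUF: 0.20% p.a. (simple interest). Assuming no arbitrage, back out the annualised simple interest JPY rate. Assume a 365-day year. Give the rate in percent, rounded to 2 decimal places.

T = 155/365 years.
F/S = 0.52846/0.5269 = 1.0029607 = (growth of JPY) / (growth of HUF).
HUF growth factor: 1 + 0.0020×155/365 = 1.0008493.
That pins the JPY growth at 1.0038125.
(1.0038125 − 1)/T = 0.008978, i.e. 0.90%.

0.90%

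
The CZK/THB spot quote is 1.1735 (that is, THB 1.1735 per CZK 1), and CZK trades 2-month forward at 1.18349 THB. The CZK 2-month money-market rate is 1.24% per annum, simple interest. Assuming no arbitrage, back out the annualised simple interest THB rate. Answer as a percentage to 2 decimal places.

6.36%

T = 2/12 years.
CIP gives F = S · g_THB/g_CZK, so g_THB/g_CZK = 1.18349/1.1735 = 1.0085130.
The CZK side grows by 1 + 0.0124×2/12 = 1.0020667.
So the THB growth factor = 1.0105973.
r = (1.0105973 − 1)/(2/12) = 0.063584 → 6.36%.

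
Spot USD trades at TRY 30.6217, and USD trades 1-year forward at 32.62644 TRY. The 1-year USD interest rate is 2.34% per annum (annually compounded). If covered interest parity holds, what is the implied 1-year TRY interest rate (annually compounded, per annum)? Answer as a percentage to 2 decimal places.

T = 1 year.
F/S = 32.62644/30.6217 = 1.0654680 = (growth of TRY) / (growth of USD).
USD growth factor: (1 + 0.0234)^1 = 1.023400.
So the TRY growth factor = 1.090400.
r = 1.090400^(1/1) − 1 = 0.090400 → 9.04%.

9.04%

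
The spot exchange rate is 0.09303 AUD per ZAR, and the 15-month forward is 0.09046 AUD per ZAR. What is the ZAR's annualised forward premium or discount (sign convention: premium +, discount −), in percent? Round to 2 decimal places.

-2.21%

T = 15/12 years.
Period premium: (0.09046 − 0.09303)/0.09303 = -0.0276255.
Per annum: -0.0276255 / (15/12) = -0.022100 = -2.21%.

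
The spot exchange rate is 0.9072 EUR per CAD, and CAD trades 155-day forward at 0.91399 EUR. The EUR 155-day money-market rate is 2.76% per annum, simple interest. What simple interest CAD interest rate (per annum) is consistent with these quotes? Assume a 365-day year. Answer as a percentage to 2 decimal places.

0.99%

T = 155/365 years.
CIP gives F = S · g_EUR/g_CAD, so g_EUR/g_CAD = 0.91399/0.9072 = 1.0074846.
The EUR side grows by 1 + 0.0276×155/365 = 1.0117205.
That pins the CAD growth at 1.0042044.
r = (1.0042044 − 1)/(155/365) = 0.009901 → 0.99%.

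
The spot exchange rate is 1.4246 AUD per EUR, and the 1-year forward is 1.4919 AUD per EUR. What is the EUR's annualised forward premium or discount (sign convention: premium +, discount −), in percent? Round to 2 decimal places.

+4.72%

T = 1 year.
Period premium: (1.4919 − 1.4246)/1.4246 = 0.0472413.
×(1/T) gives 4.72% p.a.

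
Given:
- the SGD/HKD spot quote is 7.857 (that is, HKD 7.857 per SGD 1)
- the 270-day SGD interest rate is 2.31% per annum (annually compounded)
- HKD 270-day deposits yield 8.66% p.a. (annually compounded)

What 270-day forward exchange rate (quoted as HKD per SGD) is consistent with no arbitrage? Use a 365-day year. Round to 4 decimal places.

T = 270/365 years.
Growth of 1 HKD over T: (1 + 0.0866)^(270/365) = 1.0633634.
SGD accumulates by (1 + 0.0231)^(270/365) = 1.0170368.
So F = 7.857 × 1.0633634 / 1.0170368 = 8.214891 (HKD/SGD).

8.2149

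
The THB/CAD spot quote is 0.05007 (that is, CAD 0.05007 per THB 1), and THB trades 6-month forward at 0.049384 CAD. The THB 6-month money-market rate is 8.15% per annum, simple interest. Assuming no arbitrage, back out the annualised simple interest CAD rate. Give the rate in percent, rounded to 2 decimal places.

5.30%

T = 6/12 years.
F/S = 0.049384/0.05007 = 0.9862992 = (growth of CAD) / (growth of THB).
The THB side grows by 1 + 0.0815×6/12 = 1.040750.
Hence g_CAD = 1.0264909.
r = (1.0264909 − 1)/(6/12) = 0.052982 → 5.30%.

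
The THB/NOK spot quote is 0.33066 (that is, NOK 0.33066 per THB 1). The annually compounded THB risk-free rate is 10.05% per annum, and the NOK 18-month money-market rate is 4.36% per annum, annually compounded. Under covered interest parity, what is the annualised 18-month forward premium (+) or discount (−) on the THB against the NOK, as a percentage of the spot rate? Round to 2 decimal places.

T = 18/12 years.
CIP forward (NOK per THB) = 0.33066 × 1.0661078/1.1544764 = 0.30534986.
Annualised premium = (F − S)/S × (1/T) = (0.30534986 − 0.33066)/0.33066 ÷ (18/12) = -5.10%.

-5.10%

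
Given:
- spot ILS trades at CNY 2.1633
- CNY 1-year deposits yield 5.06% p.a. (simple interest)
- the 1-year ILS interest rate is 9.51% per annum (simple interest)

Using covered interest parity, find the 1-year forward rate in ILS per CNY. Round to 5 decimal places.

T = 1 year.
Growth of 1 CNY over T: 1 + 0.0506×1 = 1.050600.
ILS growth factor: 1 + 0.0951×1 = 1.095100.
So F = 2.1633 × 1.050600 / 1.095100 = 2.075393 (CNY/ILS).
Quoted the other way: 1/2.075393 = 0.48184 ILS per CNY.

0.48184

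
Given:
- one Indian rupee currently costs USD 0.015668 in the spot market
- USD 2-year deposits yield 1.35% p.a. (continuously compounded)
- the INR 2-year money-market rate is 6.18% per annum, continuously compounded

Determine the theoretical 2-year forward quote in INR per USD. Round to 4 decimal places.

T = 2 years.
Growth of 1 USD over T: e^(0.0135×2) = 1.0273678.
Growth of 1 INR over T: e^(0.0618×2) = 1.13156316.
CIP: F = S · (grow USD)/(grow INR) = 0.015668 × 1.0273678/1.13156316 = 0.014225276 USD per INR.
Invert for INR per USD: 1 / 0.014225276 = 70.2974.

70.2974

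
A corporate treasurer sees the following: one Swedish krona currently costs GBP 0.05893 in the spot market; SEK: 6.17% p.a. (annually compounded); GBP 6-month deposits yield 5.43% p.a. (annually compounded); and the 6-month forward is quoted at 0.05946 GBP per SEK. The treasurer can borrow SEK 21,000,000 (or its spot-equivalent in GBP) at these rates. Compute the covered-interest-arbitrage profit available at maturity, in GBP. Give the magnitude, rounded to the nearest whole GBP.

T = 6/12 years.
Route A — deposit SEK, sell forward: 21,000,000 × 1.030388276 × 0.05946 = GBP 1,286,604.62.
Route B — convert at spot, deposit GBP: 21,000,000 × 0.05893 × 1.026791118 = GBP 1,270,684.81.
The quoted forward overvalues SEK, so borrow GBP, buy SEK at spot, deposit the SEK at 6.17%, and sell the proceeds forward at 0.05946.
The gap between the two covered legs is GBP 15,920.

GBP 15,920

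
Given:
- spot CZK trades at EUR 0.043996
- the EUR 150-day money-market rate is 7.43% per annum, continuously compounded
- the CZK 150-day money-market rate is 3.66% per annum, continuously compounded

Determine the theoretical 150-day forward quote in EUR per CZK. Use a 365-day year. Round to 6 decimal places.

0.044683

T = 150/365 years.
EUR growth factor: e^(0.0743×150/365) = 1.0310052.
CZK accumulates by e^(0.0366×150/365) = 1.0151548.
So F = 0.043996 × 1.0310052 / 1.0151548 = 0.04468294 (EUR/CZK).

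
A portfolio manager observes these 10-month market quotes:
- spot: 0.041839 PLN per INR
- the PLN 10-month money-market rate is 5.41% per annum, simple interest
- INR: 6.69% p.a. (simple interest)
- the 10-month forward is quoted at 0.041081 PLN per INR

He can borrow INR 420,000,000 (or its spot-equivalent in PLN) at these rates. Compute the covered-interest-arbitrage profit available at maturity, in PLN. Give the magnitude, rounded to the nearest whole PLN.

T = 10/12 years.
Keep in INR, deliver into the forward: 420,000,000·1.055750·0.041081 = PLN 18,215,931.62.
Swap to PLN now, deposit: 420,000,000·0.041839·1.0450833333 = PLN 18,364,601.46.
The quoted forward undervalues INR, so borrow INR, convert to PLN at spot, deposit the PLN at 5.41%, and buy INR forward at 0.041081 to cover the loan.
Arbitrage profit = |18,215,931.62 − 18,364,601.46| = PLN 148,670.

PLN 148,670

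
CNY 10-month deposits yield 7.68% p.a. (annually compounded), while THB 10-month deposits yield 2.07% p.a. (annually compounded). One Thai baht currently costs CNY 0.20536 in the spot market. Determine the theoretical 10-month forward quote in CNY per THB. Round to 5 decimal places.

0.21472

T = 10/12 years.
CNY growth factor: (1 + 0.0768)^(10/12) = 1.0636021.
THB growth factor: (1 + 0.0207)^(10/12) = 1.0172205.
So F = 0.20536 × 1.0636021 / 1.0172205 = 0.2147237 (CNY/THB).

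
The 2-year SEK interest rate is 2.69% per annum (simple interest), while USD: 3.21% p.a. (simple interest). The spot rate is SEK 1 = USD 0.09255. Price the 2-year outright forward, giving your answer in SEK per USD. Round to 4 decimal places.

T = 2 years.
USD growth factor: 1 + 0.0321×2 = 1.064200.
SEK growth factor: 1 + 0.0269×2 = 1.053800.
Forward (USD per SEK) = 0.09255 × 1.064200 / 1.053800 = 0.093463380.
Invert for SEK per USD: 1 / 0.093463380 = 10.6994.

10.6994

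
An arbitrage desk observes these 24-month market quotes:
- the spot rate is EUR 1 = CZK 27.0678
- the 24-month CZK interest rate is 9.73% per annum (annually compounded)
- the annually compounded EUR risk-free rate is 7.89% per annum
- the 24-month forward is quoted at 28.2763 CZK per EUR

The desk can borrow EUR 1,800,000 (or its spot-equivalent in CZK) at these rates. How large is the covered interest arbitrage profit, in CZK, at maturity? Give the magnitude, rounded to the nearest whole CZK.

CZK 581,172

T = 2 years.
Invest the EUR and cover forward: 1,800,000 × 1.16402521 × 28.2763 = CZK 59,245,786.88.
Convert at spot and invest in CZK: 1,800,000 × 27.0678 × 1.20406729 = CZK 58,664,614.67.
The quoted forward overvalues EUR, so borrow CZK, buy EUR at spot, deposit the EUR at 7.89%, and sell the proceeds forward at 28.2763.
Profit = 59,245,786.88 − 58,664,614.67 = CZK 581,172.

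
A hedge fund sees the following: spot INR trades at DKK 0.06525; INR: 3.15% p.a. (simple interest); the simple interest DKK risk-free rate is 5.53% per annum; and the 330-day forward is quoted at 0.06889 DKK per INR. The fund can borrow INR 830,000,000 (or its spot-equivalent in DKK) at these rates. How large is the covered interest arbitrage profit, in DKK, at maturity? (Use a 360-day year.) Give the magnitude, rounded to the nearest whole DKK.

DKK 1,926,901

T = 330/360 years.
Route A — deposit INR, sell forward: 830,000,000 × 1.028875 × 0.06889 = DKK 58,829,734.96.
Route B — convert at spot, deposit DKK: 830,000,000 × 0.06525 × 1.0506916667 = DKK 56,902,833.94.
The quoted forward overvalues INR, so borrow DKK, buy INR at spot, deposit the INR at 3.15%, and sell the proceeds forward at 0.06889.
Profit = 58,829,734.96 − 56,902,833.94 = DKK 1,926,901.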